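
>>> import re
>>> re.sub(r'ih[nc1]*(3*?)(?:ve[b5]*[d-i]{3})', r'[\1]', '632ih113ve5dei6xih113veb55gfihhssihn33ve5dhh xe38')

This matches the literal 'ih', then zero or more of one of [nc1]; then zero or more of a literal '3' (lazy) (captured); then the literal 've', then zero or more of one of [b5], then exactly 3 of a character in [d-i] (non-capturing group).
Matches: at [3:14] → 'ih113ve5dei'; at [16:29] → 'ih113veb55gfi'; at [33:44] → 'ihn33ve5dhh'.
Each match is replaced using the text its own group 1 captured.

'632[3]6x[3]hhss[33] xe38'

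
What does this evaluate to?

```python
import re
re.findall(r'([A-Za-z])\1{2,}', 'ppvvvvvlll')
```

['v', 'l']

A backreference is literal: `\1` must see the identical characters the first group matched.
Scanning left to right: at [2:7] match 'vvvvv', group 1 = 'v'; at [7:10] match 'lll', group 1 = 'l'.
With a single group, `findall` returns only what that group captured — 2 items.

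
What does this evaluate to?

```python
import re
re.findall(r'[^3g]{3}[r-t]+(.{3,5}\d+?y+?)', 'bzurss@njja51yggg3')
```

['@njja51y']

The pattern matches exactly 3 of any character except [3g], then one or more of a character in [r-t]; then 3 to 5 of any character, then one or more of a digit (lazy), then one or more of the literal 'y' (lazy) (captured).
One capturing group, so `findall` returns just the captured substring from the one match — 1 in all.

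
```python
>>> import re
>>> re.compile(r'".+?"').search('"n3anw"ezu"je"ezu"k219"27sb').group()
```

'"n3anw"'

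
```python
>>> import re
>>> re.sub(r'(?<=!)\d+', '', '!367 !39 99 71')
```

'! ! 99 71'

Because the assertion is zero-width, the text it checks is not consumed and won't appear in the result.
Matches: at [1:4] → '367'; at [6:8] → '39'.
`sub` substitutes '' at each match site.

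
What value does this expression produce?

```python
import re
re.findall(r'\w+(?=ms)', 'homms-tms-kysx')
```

The lookaround is zero-width — it requires the adjacent text to match without consuming it, so the asserted text isn't part of the match.
Scanning left to right: at [0:3] → 'hom'; at [6:7] → 't'.
With no groups in the pattern, `findall` gives back each whole match — 2 here.

['hom', 't']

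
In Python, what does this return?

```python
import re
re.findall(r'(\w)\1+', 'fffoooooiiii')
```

`\1` is not a pattern — it's the concrete string captured by group 1, re-applied verbatim.
`findall` collects group 1 from each match (3 total).

['f', 'o', 'i']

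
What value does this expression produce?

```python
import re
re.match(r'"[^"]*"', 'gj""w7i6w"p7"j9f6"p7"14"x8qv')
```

None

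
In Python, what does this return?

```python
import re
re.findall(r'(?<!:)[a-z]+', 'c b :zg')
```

['c', 'b', 'g']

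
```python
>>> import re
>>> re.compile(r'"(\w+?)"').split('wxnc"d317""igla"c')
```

Matches to split on: at [4:10] → '"d317"'; at [10:16] → '"igla"'.
`re.split` interleaves the captured-group text with the surrounding fragments.

['wxnc', 'd317', '', 'igla', 'c']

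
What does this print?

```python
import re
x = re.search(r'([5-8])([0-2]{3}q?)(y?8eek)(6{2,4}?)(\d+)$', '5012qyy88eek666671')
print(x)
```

None

Pattern: a character in [5-8] (captured); then exactly 3 of a character in [0-2], then optionally a literal 'q' (captured); then optionally the literal 'y', then the literal '8ee', then the literal 'k' (captured); then 2 to 4 of a literal '6' (lazy) (captured); then one or more of a digit (captured); then anchored at the end.
Here no position works, so the call returns None.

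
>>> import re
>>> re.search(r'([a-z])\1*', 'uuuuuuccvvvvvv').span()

After group 1 captures some text, `\1` only succeeds where that same text appears again.
`re.search` scans for the first position where the pattern succeeds.
The match spans [0:6] → 'uuuuuu'.
Captured: group 1 = 'u'.

(0, 6)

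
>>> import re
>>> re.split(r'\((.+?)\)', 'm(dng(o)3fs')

`re.split` interleaves the captured-group text with the surrounding fragments.

['m', 'dng(o', '3fs']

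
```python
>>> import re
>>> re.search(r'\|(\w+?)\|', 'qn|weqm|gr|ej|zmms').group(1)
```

'weqm'

The match spans [2:8] → '|weqm|'.
Captured: group 1 = 'weqm'.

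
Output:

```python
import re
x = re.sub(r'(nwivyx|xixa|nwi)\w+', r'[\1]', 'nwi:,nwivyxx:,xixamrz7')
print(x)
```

nwi:,[nwivyx]:,[xixa]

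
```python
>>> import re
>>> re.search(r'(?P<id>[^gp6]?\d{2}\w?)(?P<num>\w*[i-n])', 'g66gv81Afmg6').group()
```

'66gv81Afm'

The pattern matches optionally any character except [gp6], then exactly 2 of a digit, then optionally a word character (captured as 'id'); then zero or more of a word character, then a character in [i-n] (captured as 'num').
The match spans [1:10] → '66gv81Afm'.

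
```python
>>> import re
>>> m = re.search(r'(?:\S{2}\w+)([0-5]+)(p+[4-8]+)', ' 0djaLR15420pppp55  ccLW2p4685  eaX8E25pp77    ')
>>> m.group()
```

The match spans [1:18] → '0djaLR15420pppp55'.

'0djaLR15420pppp55'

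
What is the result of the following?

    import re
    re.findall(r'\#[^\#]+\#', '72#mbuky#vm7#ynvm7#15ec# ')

['#mbuky#', '#ynvm7#']

Scanning left to right: at [2:9] → '#mbuky#'; at [12:19] → '#ynvm7#'.
With no groups in the pattern, `findall` gives back each whole match — 2 here.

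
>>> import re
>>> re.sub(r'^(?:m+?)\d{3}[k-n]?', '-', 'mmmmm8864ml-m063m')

'-4ml-m063m'

This matches anchored at the start of the string; then one or more of a literal 'm' (lazy) (non-capturing group); then exactly 3 of a digit, then optionally a character in [k-n].
Every occurrence is swapped for '-'.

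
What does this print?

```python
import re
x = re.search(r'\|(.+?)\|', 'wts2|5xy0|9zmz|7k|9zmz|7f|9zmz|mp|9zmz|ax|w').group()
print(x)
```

|5xy0|

With the lazy modifier that quantifier settles for the fewest repetitions that let the rest of the pattern succeed (the atoms after it are unaffected and can still be greedy).
Unlike `match`, `search` isn't anchored — it looks for the pattern anywhere in the string.
The match spans [4:10] → '|5xy0|'.
Captured: group 1 = '5xy0'.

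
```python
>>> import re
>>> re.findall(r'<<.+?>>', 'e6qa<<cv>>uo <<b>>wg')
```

['<<cv>>', '<<b>>']

With the lazy modifier that quantifier settles for the fewest repetitions that let the rest of the pattern succeed (the atoms after it are unaffected and can still be greedy).
Walking the string: at [4:10] → '<<cv>>'; at [13:18] → '<<b>>'.
No capturing groups, so `findall` returns the 2 full match strings.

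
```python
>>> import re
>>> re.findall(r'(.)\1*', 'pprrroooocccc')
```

`\1` has to match the exact text group 1 already captured.
With a single group, `findall` returns only what that group captured — 4 items.

['p', 'r', 'o', 'c']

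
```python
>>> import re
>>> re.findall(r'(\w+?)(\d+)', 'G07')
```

This matches one or more of a word character (lazy) (captured); then one or more of a digit (captured).
Matches: at [0:3] match 'G07', groups = ('G', '07').
With 2 capturing groups, `findall` returns a 2-tuple per match.

[('G', '07')]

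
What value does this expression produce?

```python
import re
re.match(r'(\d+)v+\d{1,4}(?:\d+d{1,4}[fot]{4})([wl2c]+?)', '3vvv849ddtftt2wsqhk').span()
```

(0, 14)

The pattern matches one or more of a digit (captured); then one or more of a literal 'v'; then 1 to 4 of a digit; then one or more of a digit, then 1 to 4 of a literal 'd', then exactly 4 of one of [fot] (non-capturing group); then one or more of one of [wl2c] (lazy) (captured).
Because the quantifier is non-greedy, it stops expanding at the earliest point where the rest of the pattern can succeed.
`re.match` won't scan ahead — the pattern has to work from the very first character.
The match spans [0:14] → '3vvv849ddtftt2'.
Captured: group 1 = '3', group 2 = '2'.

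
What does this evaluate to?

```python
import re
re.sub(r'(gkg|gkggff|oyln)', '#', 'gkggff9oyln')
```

Alternation tries branches left to right and keeps the first one that lets the overall match succeed at that position.
Matches: at [0:3] → 'gkg'; at [7:11] → 'oyln'.
Each match is replaced by '#'.

'#gff9#'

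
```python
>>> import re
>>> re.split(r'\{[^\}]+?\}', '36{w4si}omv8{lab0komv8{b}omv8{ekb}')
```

['36', 'omv8', 'omv8', '']

Matches to split on: at [2:8] → '{w4si}'; at [12:25] → '{lab0komv8{b}'; at [29:34] → '{ekb}'.
Splitting on the pattern gives 4 pieces.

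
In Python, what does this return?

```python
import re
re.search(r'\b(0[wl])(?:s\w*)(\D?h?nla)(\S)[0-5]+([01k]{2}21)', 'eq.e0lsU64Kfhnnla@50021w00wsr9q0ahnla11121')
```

This matches a word boundary (`\b`, zero-width); then a literal '0', then one of [wl] (captured); then a literal 's', then zero or more of a word character (non-capturing group); then optionally a non-digit, then optionally the literal 'h', then the literal 'nla' (captured); then a non-whitespace character (captured); then one or more of a character in [0-5]; then exactly 2 of one of [01k], then the literal '21' (captured).
`search` walks the string left to right and returns the first match it finds.
Here nothing in the string fits, so the call returns None.

None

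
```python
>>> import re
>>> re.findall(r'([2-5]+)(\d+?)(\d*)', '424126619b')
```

[('424', '1', '26619')]

Pattern: one or more of a character in [2-5] (captured); then one or more of a digit (lazy) (captured); then zero or more of a digit (captured).
Walking the string: at [0:9] match '424126619', groups = ('424', '1', '26619').
3 groups means the one result is a tuple of 3 captured strings — 1 here.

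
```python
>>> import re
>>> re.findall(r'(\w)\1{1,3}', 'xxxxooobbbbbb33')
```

The backreference `\1` re-matches whatever the first group consumed, character for character.
Scanning left to right: at [0:4] match 'xxxx', group 1 = 'x'; at [4:7] match 'ooo', group 1 = 'o'; at [7:11] match 'bbbb', group 1 = 'b'; at [11:13] match 'bb', group 1 = 'b'; at [13:15] match '33', group 1 = '3'.
One capturing group, so `findall` returns just the captured substring from each match — 5 in all.

['x', 'o', 'b', 'b', '3']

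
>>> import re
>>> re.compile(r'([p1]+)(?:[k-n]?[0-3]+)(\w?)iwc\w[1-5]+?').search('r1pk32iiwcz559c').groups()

The match spans [1:12] → '1pk32iiwcz5'.
Captured: group 1 = '1p', group 2 = 'i'.

('1p', 'i')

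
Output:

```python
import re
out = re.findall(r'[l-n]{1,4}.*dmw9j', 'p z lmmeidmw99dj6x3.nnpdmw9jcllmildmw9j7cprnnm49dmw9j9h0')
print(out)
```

Pattern: 1 to 4 of a character in [l-n], then zero or more of any character; then the literal 'dm', then the literal 'w9j'.
No capturing groups, so `findall` returns the 1 full match string.

['lmmeidmw99dj6x3.nnpdmw9jcllmildmw9j7cprnnm49dmw9j']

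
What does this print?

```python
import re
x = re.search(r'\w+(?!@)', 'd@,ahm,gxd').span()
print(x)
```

Because the assertion is negative and zero-width, positions next to the forbidden text are skipped.
`re.search` scans for the first position where the pattern succeeds.
The match spans [3:6] → 'ahm'.

(3, 6)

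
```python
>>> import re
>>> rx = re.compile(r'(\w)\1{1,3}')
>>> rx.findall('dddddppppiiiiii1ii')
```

['d', 'p', 'i', 'i', 'i']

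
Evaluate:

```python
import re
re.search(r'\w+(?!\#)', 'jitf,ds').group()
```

'jitf'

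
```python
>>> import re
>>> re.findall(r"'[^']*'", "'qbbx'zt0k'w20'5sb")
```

With no groups in the pattern, `findall` gives back each whole match — 2 here.

["'qbbx'", "'w20'"]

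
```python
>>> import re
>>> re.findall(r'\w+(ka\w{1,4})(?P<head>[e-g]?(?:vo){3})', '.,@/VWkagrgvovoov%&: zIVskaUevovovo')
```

This matches one or more of a word character; then the literal 'ka', then 1 to 4 of a word character (captured); then optionally a character in [e-g], then the literal 'vo' repeated 3 times (captured as 'head').
Scanning left to right: at [21:35] match 'zIVskaUevovovo', groups = ('kaUe', 'vovovo').
Multiple groups make `findall` return tuples — one 2-tuple for the one match.

[('kaUe', 'vovovo')]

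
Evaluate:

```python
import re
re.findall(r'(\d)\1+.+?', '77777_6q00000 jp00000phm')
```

['7', '0', '0']

`\1` has to match the exact text group 1 already captured.
Scanning left to right: at [0:6] match '77777_', group 1 = '7'; at [8:14] match '00000 ', group 1 = '0'; at [16:22] match '00000p', group 1 = '0'.
One capturing group, so `findall` returns just the captured substring from each match — 3 in all.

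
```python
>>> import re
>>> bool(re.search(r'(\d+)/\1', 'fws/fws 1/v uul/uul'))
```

False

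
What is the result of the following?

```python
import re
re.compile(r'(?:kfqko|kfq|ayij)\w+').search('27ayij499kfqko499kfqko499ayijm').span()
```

(2, 30)

`re.search` tries every starting position until one works.
The match spans [2:30] → 'ayij499kfqko499kfqko499ayijm'.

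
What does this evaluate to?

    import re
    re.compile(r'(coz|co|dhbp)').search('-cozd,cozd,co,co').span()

(1, 4)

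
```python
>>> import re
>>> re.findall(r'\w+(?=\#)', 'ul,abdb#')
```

['abdb']

The `(?=…)`/`(?<=…)` assertion just peeks at neighbouring text; it doesn't advance the match position.
Matches: at [3:7] → 'abdb'.
`findall` yields the raw match text (1 of them) because the pattern has no groups.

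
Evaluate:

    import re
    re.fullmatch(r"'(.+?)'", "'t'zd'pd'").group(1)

For `fullmatch`, every character of the input must be accounted for by the pattern.
The match spans [0:9] → "'t'zd'pd'".
Captured: group 1 = "t'zd'pd".

"t'zd'pd"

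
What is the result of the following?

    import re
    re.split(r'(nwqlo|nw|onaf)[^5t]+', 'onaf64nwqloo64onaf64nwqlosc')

Matches to split on: at [0:27] → 'onaf64nwqloo64onaf64nwqlosc'.
`re.split` interleaves the captured-group text with the surrounding fragments.

['', 'onaf', '']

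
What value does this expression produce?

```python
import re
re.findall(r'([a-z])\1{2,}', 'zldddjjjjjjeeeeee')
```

After group 1 captures some text, `\1` only succeeds where that same text appears again.
One capturing group, so `findall` returns just the captured substring from each match — 3 in all.

['d', 'j', 'e']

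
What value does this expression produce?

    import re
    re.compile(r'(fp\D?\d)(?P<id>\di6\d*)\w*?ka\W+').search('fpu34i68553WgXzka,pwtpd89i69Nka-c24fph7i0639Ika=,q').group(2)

The pattern matches the literal 'fp', then optionally a non-digit, then a digit (captured); then a digit, then the literal 'i6', then zero or more of a digit (captured as 'id'); then zero or more of a word character (lazy), then the literal 'ka', then one or more of a non-word character.
`re.search` scans for the first position where the pattern succeeds.
The match spans [0:18] → 'fpu34i68553WgXzka,'.
Captured: group 1 = 'fpu3', group 2 = '4i68553'.

'4i68553'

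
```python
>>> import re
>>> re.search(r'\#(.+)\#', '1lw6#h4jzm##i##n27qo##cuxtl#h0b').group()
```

Unlike `match`, `search` isn't anchored — it looks for the pattern anywhere in the string.
The match spans [4:28] → '#h4jzm##i##n27qo##cuxtl#'.
Captured: group 1 = 'h4jzm##i##n27qo##cuxtl'.

'#h4jzm##i##n27qo##cuxtl#'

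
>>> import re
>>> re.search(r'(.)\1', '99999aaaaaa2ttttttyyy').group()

'99'

After group 1 captures some text, `\1` only succeeds where that same text appears again.
`search` walks the string left to right and returns the first match it finds.
The match spans [0:2] → '99'.
Captured: group 1 = '9'.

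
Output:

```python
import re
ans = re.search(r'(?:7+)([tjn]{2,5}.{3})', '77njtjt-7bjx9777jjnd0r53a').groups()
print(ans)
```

The match spans [0:10] → '77njtjt-7b'.
Captured: group 1 = 'njtjt-7b'.

('njtjt-7b',)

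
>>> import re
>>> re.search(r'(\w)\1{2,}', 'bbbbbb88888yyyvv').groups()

After group 1 captures some text, `\1` only succeeds where that same text appears again.
`re.search` scans for the first position where the pattern succeeds.
The match spans [0:6] → 'bbbbbb'.
Captured: group 1 = 'b'.

('b',)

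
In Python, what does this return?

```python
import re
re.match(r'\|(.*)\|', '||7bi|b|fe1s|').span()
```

(0, 13)

`re.match` won't scan ahead — the pattern has to work from the very first character.
The match spans [0:13] → '||7bi|b|fe1s|'.
Captured: group 1 = '|7bi|b|fe1s'.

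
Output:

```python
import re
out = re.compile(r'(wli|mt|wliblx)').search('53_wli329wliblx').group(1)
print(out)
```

The match spans [3:6] → 'wli'.
Captured: group 1 = 'wli'.

wli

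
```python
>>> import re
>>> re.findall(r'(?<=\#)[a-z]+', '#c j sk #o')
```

['c', 'o']

The positive lookaround only admits positions where the adjacent text matches; those characters stay outside the span.
With no groups in the pattern, `findall` gives back each whole match — 2 here.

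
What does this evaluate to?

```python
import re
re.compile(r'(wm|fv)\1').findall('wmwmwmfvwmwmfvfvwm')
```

`\1` has to match the exact text group 1 already captured.
Walking the string: at [0:4] match 'wmwm', group 1 = 'wm'; at [8:12] match 'wmwm', group 1 = 'wm'; at [12:16] match 'fvfv', group 1 = 'fv'.
`findall` collects group 1 from each match (3 total).

['wm', 'wm', 'fv']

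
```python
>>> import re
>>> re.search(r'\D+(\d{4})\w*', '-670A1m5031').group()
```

'm5031'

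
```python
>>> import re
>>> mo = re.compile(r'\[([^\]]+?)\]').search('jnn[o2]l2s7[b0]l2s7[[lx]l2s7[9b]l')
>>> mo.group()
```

'[o2]'

`re.search` scans for the first position where the pattern succeeds.
The match spans [3:7] → '[o2]'.
Captured: group 1 = 'o2'.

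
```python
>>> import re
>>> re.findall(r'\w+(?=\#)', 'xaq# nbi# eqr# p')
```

Because the assertion is zero-width, the text it checks is not consumed and won't appear in the result.
Matches: at [0:3] → 'xaq'; at [5:8] → 'nbi'; at [10:13] → 'eqr'.
Since nothing is captured, `findall` lists the 3 matched substrings directly.

['xaq', 'nbi', 'eqr']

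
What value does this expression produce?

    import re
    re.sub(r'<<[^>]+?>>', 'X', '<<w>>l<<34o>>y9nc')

'XlXy9nc'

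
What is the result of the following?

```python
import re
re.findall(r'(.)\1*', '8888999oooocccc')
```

['8', '9', 'o', 'c']

A backreference is literal: `\1` must see the identical characters the first group matched.
Matches: at [0:4] match '8888', group 1 = '8'; at [4:7] match '999', group 1 = '9'; at [7:11] match 'oooo', group 1 = 'o'; at [11:15] match 'cccc', group 1 = 'c'.
Because there's exactly one group, `findall` drops the full match and keeps group 1 from each hit.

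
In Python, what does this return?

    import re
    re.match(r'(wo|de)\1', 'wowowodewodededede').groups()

`\1` is not a pattern — it's the concrete string captured by group 1, re-applied verbatim.
`re.match` won't scan ahead — the pattern has to work from the very first character.
The match spans [0:4] → 'wowo'.
Captured: group 1 = 'wo'.

('wo',)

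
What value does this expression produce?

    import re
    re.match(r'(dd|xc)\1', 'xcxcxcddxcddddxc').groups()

('xc',)

`\1` has to match the exact text group 1 already captured.
`re.match` only tries the pattern at the start of the string.
The match spans [0:4] → 'xcxc'.
Captured: group 1 = 'xc'.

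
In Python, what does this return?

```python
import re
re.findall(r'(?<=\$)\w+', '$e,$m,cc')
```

The positive lookaround only admits positions where the adjacent text matches; those characters stay outside the span.
Walking the string: at [1:2] → 'e'; at [4:5] → 'm'.
`findall` yields the raw match text (2 of them) because the pattern has no groups.

['e', 'm']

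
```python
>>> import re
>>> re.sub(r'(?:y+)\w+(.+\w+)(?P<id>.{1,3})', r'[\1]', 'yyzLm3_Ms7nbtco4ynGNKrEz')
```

'[rE]'

Pattern: one or more of a literal 'y' (non-capturing group); then one or more of a word character; then one or more of any character, then one or more of a word character (captured); then 1 to 3 of any character (captured as 'id').
The replacement refers to a captured group, so each match is rewritten using its own captured text.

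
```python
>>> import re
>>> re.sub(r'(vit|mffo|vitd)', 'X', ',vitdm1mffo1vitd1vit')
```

Alternation isn't longest-match — the leftmost alternative that fits at this position is chosen.
Every occurrence is swapped for 'X'.

',Xdm1X1Xd1X'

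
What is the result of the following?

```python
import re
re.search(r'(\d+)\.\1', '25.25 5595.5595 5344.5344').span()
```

A backreference is literal: `\1` must see the identical characters the first group matched.
The match spans [0:5] → '25.25'.

(0, 5)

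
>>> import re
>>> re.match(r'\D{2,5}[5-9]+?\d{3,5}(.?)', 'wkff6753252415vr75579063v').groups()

('2',)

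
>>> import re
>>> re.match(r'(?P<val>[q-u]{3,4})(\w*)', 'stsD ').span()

(0, 4)

`match` is anchored at position 0; if the pattern doesn't fit there, it returns None.
The match spans [0:4] → 'stsD'.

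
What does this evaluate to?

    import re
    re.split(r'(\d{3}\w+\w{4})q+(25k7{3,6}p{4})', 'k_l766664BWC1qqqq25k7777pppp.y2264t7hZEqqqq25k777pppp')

['k_l', '766664BWC1qqq', '25k7777pppp', '.y', '2264t7hZEqqq', '25k777pppp', '']

This matches exactly 3 of a digit, then one or more of a word character, then exactly 4 of a word character (captured); then one or more of a literal 'q'; then the literal '25k', then 3 to 6 of a literal '7', then exactly 4 of the literal 'p' (captured).
Matches to split on: at [3:28] → '766664BWC1qqqq25k7777pppp'; at [30:53] → '2264t7hZEqqqq25k777pppp'.
Because the pattern has a capturing group, `split` also inserts each captured text between the pieces.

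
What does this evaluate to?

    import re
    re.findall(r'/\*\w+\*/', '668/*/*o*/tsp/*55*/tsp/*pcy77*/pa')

['/*o*/', '/*55*/', '/*pcy77*/']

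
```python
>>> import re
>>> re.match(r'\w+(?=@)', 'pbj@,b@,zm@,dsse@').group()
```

'pbj'

`re.match` won't scan ahead — the pattern has to work from the very first character.
The match spans [0:3] → 'pbj'.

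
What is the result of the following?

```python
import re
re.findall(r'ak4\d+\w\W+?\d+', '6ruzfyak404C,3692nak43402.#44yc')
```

The pattern matches the literal 'ak4', then one or more of a digit, then a word character; then one or more of a non-word character (lazy); then one or more of a digit.
`findall` yields the raw match text (2 of them) because the pattern has no groups.

['ak404C,3692', 'ak43402.#44']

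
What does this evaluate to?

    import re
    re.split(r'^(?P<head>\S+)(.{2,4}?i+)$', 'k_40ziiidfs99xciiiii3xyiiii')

['', 'k_40ziiidfs99xciiiii3xyi', 'iii', '']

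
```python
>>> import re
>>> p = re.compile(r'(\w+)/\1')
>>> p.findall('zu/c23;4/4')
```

['4']

`\1` is not a pattern — it's the concrete string captured by group 1, re-applied verbatim.
Walking the string: at [7:10] match '4/4', group 1 = '4'.
`findall` collects group 1 from the one match (1 total).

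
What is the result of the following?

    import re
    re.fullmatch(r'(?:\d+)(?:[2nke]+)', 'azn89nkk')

`fullmatch` succeeds only if the pattern covers the string from start to end.
Here the string isn't matched end-to-end, so the call returns None.

None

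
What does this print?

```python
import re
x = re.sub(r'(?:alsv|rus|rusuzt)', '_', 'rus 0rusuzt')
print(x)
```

Branches in `(...|...)` are attempted left-to-right; the first branch that allows the whole pattern to succeed is taken.
Matches: at [0:3] → 'rus'; at [5:8] → 'rus'.
Every occurrence is swapped for '_'.

_ 0_uzt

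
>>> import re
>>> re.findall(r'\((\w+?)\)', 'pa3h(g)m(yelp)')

Walking the string: at [4:7] match '(g)', group 1 = 'g'; at [8:14] match '(yelp)', group 1 = 'yelp'.
Because there's exactly one group, `findall` drops the full match and keeps group 1 from each hit.

['g', 'yelp']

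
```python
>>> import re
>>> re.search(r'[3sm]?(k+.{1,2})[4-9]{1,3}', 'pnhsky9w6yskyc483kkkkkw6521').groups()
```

The pattern matches optionally one of [3sm]; then one or more of a literal 'k', then 1 to 2 of any character (captured); then 1 to 3 of a character in [4-9].
`re.search` tries every starting position until one works.
The match spans [3:7] → 'sky9'.
Captured: group 1 = 'ky'.

('ky',)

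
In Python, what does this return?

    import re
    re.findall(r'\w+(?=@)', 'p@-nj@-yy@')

The lookaround is zero-width — it requires the adjacent text to match without consuming it, so the asserted text isn't part of the match.
No capturing groups, so `findall` returns the 3 full match strings.

['p', 'nj', 'yy']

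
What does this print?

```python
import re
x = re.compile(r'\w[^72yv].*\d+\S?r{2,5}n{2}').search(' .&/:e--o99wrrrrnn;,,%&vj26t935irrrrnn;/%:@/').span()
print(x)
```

The pattern matches a word character, then any character except [72yv], then zero or more of any character; then one or more of a digit; then optionally a non-whitespace character, then 2 to 5 of the literal 'r', then exactly 2 of the literal 'n'.
The match spans [5:38] → 'e--o99wrrrrnn;,,%&vj26t935irrrrnn'.

(5, 38)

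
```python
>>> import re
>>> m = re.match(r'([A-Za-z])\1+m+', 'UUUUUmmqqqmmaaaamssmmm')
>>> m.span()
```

A backreference is literal: `\1` must see the identical characters the first group matched.
`re.match` won't scan ahead — the pattern has to work from the very first character.
The match spans [0:7] → 'UUUUUmm'.
Captured: group 1 = 'U'.

(0, 7)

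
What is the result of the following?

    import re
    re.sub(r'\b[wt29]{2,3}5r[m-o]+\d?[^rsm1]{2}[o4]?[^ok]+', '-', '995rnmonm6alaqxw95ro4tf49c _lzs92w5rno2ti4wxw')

Every occurrence is swapped for '-'.

'-o4tf49c _lzs92w5rno2ti4wxw'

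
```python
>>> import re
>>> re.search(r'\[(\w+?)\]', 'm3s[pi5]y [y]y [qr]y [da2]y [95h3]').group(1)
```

'pi5'

`re.search` scans for the first position where the pattern succeeds.
The match spans [3:8] → '[pi5]'.
Captured: group 1 = 'pi5'.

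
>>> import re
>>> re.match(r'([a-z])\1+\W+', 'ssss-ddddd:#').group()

'ssss-'

`re.match` won't scan ahead — the pattern has to work from the very first character.
The match spans [0:5] → 'ssss-'.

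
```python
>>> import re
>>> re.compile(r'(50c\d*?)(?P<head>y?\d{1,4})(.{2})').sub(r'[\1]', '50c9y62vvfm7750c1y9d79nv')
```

The pattern matches the literal '50c', then zero or more of a digit (lazy) (captured); then optionally a literal 'y', then 1 to 4 of a digit (captured as 'head'); then exactly 2 of any character (captured).
Matches: at [0:6] → '50c9y6'; at [13:19] → '50c1y9'.
The replacement refers to a captured group, so each match is rewritten using its own captured text.

'[50c]2vvfm77[50c]d79nv'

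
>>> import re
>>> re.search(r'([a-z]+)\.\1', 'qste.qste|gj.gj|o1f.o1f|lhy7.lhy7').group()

A backreference is literal: `\1` must see the identical characters the first group matched.
`re.search` scans for the first position where the pattern succeeds.
The match spans [0:9] → 'qste.qste'.
Captured: group 1 = 'qste'.

'qste.qste'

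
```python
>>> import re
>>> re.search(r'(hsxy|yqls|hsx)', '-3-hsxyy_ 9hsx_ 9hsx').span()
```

(3, 7)

Alternation isn't longest-match — the leftmost alternative that fits at this position is chosen.
The match spans [3:7] → 'hsxy'.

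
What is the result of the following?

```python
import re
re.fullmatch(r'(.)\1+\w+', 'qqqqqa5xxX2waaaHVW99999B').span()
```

(0, 24)

`fullmatch` succeeds only if the pattern covers the string from start to end.
The match spans [0:24] → 'qqqqqa5xxX2waaaHVW99999B'.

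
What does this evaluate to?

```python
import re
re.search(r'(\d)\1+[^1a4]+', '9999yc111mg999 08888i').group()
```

'9999yc'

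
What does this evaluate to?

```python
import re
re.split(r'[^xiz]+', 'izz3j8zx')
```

['izz', 'zx']

Each match becomes a cut point; 2 segments remain.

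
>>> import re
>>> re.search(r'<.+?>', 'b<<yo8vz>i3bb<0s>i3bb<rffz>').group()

'<<yo8vz>'

Lazy quantifiers expand one character at a time until the remainder of the pattern can match.
`re.search` scans for the first position where the pattern succeeds.
The match spans [1:9] → '<<yo8vz>'.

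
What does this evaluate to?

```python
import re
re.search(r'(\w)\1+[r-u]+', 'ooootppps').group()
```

'oooot'

After group 1 captures some text, `\1` only succeeds where that same text appears again.
The match spans [0:5] → 'oooot'.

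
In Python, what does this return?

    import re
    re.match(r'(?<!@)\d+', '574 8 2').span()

The negative lookahead/lookbehind blocks any match where the forbidden context is present.
With `match`, the pattern is implicitly anchored at the beginning.
The match spans [0:3] → '574'.

(0, 3)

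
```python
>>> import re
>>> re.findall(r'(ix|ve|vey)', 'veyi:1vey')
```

Alternation tries branches left to right and keeps the first one that lets the overall match succeed at that position.
One capturing group, so `findall` returns just the captured substring from each match — 2 in all.

['ve', 've']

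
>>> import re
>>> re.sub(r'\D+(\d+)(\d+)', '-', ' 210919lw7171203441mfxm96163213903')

'---'

Pattern: one or more of a non-digit; then one or more of a digit (captured); then one or more of a digit (captured).
Matches: at [0:7] → ' 210919'; at [7:19] → 'lw7171203441'; at [19:34] → 'mfxm96163213903'.
`sub` substitutes '-' at each match site.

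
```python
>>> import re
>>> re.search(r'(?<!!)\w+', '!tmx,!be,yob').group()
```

'mx'

The negative lookaround is zero-width — it rules out positions where the adjacent text would match, without consuming anything.
The match spans [2:4] → 'mx'.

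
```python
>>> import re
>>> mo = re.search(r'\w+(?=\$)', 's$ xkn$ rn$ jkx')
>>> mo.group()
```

Lookahead/lookbehind check context without consuming it, so the matched span excludes the asserted characters.
`re.search` tries every starting position until one works.
The match spans [0:1] → 's'.

's'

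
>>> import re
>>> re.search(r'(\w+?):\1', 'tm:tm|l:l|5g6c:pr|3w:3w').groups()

('tm',)

The match spans [0:5] → 'tm:tm'.
Captured: group 1 = 'tm'.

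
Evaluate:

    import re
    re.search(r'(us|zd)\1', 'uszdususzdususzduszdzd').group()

After group 1 captures some text, `\1` only succeeds where that same text appears again.
The match spans [4:8] → 'usus'.

'usus'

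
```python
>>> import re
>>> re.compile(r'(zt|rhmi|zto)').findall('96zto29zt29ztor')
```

['zt', 'zt', 'zt']

Branches in `(...|...)` are attempted left-to-right; the first branch that allows the whole pattern to succeed is taken.
One capturing group, so `findall` returns just the captured substring from each match — 3 in all.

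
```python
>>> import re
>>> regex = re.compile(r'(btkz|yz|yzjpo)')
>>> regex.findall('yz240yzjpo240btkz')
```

`|` is ordered: at each position the engine commits to the first alternative that works.
With a single group, `findall` returns only what that group captured — 3 items.

['yz', 'yz', 'btkz']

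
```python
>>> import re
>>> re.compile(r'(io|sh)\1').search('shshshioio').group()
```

`\1` is not a pattern — it's the concrete string captured by group 1, re-applied verbatim.
The match spans [0:4] → 'shsh'.

'shsh'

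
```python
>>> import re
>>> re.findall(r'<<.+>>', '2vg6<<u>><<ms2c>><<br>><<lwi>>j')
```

['<<u>><<ms2c>><<br>><<lwi>>']

Walking the string: at [4:30] → '<<u>><<ms2c>><<br>><<lwi>>'.
`findall` yields the raw match text (1 of them) because the pattern has no groups.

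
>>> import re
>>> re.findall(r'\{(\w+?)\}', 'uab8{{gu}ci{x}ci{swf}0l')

['gu', 'x', 'swf']

With a single group, `findall` returns only what that group captured — 3 items.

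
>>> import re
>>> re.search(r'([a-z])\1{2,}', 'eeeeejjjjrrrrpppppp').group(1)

'e'

A backreference is literal: `\1` must see the identical characters the first group matched.
`re.search` tries every starting position until one works.
The match spans [0:5] → 'eeeee'.
Captured: group 1 = 'e'.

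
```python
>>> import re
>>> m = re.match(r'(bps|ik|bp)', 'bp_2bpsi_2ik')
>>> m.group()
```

With `match`, the pattern is implicitly anchored at the beginning.
The match spans [0:2] → 'bp'.
Captured: group 1 = 'bp'.

'bp'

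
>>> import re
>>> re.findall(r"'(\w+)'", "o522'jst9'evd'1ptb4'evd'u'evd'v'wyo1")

['jst9', '1ptb4', 'u', 'v']

Scanning left to right: at [4:10] match "'jst9'", group 1 = 'jst9'; at [13:20] match "'1ptb4'", group 1 = '1ptb4'; at [23:26] match "'u'", group 1 = 'u'; at [29:32] match "'v'", group 1 = 'v'.
`findall` collects group 1 from each match (4 total).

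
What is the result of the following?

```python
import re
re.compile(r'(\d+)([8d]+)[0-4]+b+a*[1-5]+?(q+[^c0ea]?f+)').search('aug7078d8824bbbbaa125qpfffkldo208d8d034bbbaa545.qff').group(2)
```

The match spans [3:26] → '7078d8824bbbbaa125qpfff'.
Captured: group 1 = '7078', group 2 = 'd88', group 3 = 'qpfff'.

'd88'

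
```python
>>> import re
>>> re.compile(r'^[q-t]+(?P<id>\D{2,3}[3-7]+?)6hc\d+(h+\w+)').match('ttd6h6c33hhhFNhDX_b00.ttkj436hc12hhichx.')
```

None

With `match`, the pattern is implicitly anchored at the beginning.
Here position 0 doesn't satisfy it, so the call returns None.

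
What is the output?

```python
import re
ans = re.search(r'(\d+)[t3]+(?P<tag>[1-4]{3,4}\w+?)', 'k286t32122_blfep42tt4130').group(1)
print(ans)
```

286

The match spans [1:11] → '286t32122_'.
Captured: group 1 = '286', group 2 = '2122_'.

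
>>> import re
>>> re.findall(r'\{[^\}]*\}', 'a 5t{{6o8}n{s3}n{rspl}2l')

['{{6o8}', '{s3}', '{rspl}']

Scanning left to right: at [4:10] → '{{6o8}'; at [11:15] → '{s3}'; at [16:22] → '{rspl}'.
Since nothing is captured, `findall` lists the 3 matched substrings directly.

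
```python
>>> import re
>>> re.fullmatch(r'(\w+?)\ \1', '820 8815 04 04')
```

None

`\1` has to match the exact text group 1 already captured.
`re.fullmatch` requires the pattern to consume the entire string.
Here the pattern can't cover the whole string, so the call returns None.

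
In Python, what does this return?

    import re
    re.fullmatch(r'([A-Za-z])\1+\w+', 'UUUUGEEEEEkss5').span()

(0, 14)

After group 1 captures some text, `\1` only succeeds where that same text appears again.
`re.fullmatch` requires the pattern to consume the entire string.
The match spans [0:14] → 'UUUUGEEEEEkss5'.
Captured: group 1 = 'U'.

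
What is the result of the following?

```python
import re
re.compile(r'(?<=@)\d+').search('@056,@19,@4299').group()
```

'056'

The `(?=…)`/`(?<=…)` assertion just peeks at neighbouring text; it doesn't advance the match position.
The match spans [1:4] → '056'.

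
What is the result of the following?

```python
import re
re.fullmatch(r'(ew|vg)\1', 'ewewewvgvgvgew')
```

None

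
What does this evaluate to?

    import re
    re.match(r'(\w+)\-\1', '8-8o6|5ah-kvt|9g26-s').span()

`\1` has to match the exact text group 1 already captured.
With `match`, the pattern is implicitly anchored at the beginning.
The match spans [0:3] → '8-8'.
Captured: group 1 = '8'.

(0, 3)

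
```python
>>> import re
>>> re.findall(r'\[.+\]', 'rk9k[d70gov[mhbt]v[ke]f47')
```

['[d70gov[mhbt]v[ke]']

No capturing groups, so `findall` returns the 1 full match string.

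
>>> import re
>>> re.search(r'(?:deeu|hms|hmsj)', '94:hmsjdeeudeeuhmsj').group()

The regex engine tests alternatives in the order written; an earlier branch that matches wins even if a later one would match more.
Unlike `match`, `search` isn't anchored — it looks for the pattern anywhere in the string.
The match spans [3:6] → 'hms'.

'hms'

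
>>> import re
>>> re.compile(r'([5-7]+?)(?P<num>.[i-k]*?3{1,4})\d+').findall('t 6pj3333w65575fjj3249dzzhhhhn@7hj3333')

[('6', 'pj333'), ('65575', 'fjj3'), ('7', 'hj333')]

The pattern matches one or more of a character in [5-7] (lazy) (captured); then any character, then zero or more of a character in [i-k] (lazy), then 1 to 4 of the literal '3' (captured as 'num'); then one or more of a digit.
Scanning left to right: at [2:9] match '6pj3333', groups = ('6', 'pj333'); at [10:22] match '65575fjj3249', groups = ('65575', 'fjj3'); at [31:38] match '7hj3333', groups = ('7', 'hj333').
2 groups means each result is a tuple of 2 captured strings — 3 here.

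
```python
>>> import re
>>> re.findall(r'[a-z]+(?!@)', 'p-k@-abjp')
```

The negative lookahead/lookbehind blocks any match where the forbidden context is present.
Scanning left to right: at [0:1] → 'p'; at [5:9] → 'abjp'.
No capturing groups, so `findall` returns the 2 full match strings.

['p', 'abjp']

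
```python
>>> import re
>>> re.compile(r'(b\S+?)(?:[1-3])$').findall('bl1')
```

['bl']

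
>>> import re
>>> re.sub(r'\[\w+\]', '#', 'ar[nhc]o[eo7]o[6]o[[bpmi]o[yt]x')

'ar#o#o#o[#o#x'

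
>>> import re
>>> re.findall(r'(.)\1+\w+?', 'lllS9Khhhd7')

['l', 'h']

The backreference `\1` re-matches whatever the first group consumed, character for character.
Matches: at [0:4] match 'lllS', group 1 = 'l'; at [6:10] match 'hhhd', group 1 = 'h'.
One capturing group, so `findall` returns just the captured substring from each match — 2 in all.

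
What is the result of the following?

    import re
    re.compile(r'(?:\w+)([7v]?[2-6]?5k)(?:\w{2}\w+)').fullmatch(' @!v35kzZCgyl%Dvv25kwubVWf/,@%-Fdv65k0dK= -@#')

None

`re.fullmatch` is like wrapping the pattern in `^…$` (in single-line mode).
Here there's no way to consume every character, so the call returns None.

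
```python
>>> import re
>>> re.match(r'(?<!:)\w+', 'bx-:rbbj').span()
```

(0, 2)

The negative lookaround is zero-width — it rules out positions where the adjacent text would match, without consuming anything.
`re.match` won't scan ahead — the pattern has to work from the very first character.
The match spans [0:2] → 'bx'.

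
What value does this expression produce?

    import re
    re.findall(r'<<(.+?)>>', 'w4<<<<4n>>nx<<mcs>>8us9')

A `+?`/`*?`/`{m,n}?` starts at its minimum and grows only as far as needed for what follows to match.
One capturing group, so `findall` returns just the captured substring from each match — 2 in all.

['<<4n', 'mcs']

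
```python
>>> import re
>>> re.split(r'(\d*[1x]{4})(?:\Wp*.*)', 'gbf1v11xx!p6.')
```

With a capturing group present, the delimiter's captured portion is kept in the result list.

['gbf1v', '11xx', '']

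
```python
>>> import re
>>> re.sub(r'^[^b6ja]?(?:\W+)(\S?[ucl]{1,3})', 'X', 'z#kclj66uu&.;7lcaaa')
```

'Xj66uu&.;7lcaaa'

The pattern matches anchored at the start of the string; then optionally any character except [b6ja]; then one or more of a non-word character (non-capturing group); then optionally a non-whitespace character, then 1 to 3 of one of [ucl] (captured).
Matches: at [0:5] → 'z#kcl'.
Every occurrence is swapped for 'X'.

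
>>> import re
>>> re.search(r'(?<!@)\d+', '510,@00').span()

The negative lookahead/lookbehind blocks any match where the forbidden context is present.
The match spans [0:3] → '510'.

(0, 3)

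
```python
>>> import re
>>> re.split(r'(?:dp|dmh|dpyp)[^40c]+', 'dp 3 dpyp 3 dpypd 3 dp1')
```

Matches to split on: at [0:23] → 'dp 3 dpyp 3 dpypd 3 dp1'.
`split` removes every match and returns the 2 fragments in between.

['', '']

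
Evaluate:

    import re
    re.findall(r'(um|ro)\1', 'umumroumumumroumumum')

['um', 'um', 'um']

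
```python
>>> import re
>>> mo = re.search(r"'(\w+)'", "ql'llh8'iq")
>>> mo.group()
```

"'llh8'"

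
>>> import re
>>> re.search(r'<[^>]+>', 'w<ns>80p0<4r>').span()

(1, 5)

The match spans [1:5] → '<ns>'.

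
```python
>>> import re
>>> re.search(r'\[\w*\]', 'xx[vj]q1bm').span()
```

(2, 6)

The match spans [2:6] → '[vj]'.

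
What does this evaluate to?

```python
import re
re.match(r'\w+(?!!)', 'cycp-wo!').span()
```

(0, 4)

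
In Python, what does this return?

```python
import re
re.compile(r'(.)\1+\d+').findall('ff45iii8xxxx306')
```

The backreference `\1` re-matches whatever the first group consumed, character for character.
`findall` collects group 1 from each match (3 total).

['f', 'i', 'x']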